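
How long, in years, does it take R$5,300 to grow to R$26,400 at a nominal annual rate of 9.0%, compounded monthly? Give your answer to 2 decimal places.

17.91 years

Periodic rate i = 0.09/12 = 0.0075.
n = ln(26400/5300) / ln(1+0.0075) = ln(4.98113) / 0.007472 = 214.8895 months
= 214.8895/12 years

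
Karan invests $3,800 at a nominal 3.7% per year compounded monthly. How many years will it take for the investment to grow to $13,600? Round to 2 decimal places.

Periodic rate i = 0.037/12 = 0.00308333.
n = ln(13600/3800) / ln(1+0.00308333) = ln(3.57895) / 0.003079 = 414.1730 months
= 414.1730/12 years

34.51 years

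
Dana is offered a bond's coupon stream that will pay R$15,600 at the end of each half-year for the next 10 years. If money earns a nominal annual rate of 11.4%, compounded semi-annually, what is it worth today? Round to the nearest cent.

R$183,371.27

With 2 periods per year: i = 0.057, n = 20.
PV = 15600 × [1 − (1+0.057)^(−20)] / 0.057 = 15600 × 11.754568 = 183,371.2672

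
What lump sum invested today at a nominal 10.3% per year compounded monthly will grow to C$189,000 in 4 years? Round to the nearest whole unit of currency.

With 12 periods per year: i = 0.00858333, n = 48.
PV = 189,000 / (1 + 0.00858333)^48 = 189,000 / 1.507182 = 125,399.5611

C$125,400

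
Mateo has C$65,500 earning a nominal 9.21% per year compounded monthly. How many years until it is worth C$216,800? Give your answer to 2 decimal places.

13.05 years

Periodic rate i = 0.0921/12 = 0.007675.
(1+i)^n = 216800/65500 = 3.30992, so n = ln 3.30992 / ln 1.00768 = 156.5489 months
= 156.5489/12 years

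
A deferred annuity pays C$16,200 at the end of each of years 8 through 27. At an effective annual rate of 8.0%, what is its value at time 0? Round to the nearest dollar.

PV at t=7 (ordinary 20-year annuity): 16200 × a(20|0.08) = 16200 × 9.818147 = 159,053.9880
PV₀ = 159,053.9880 / (1+0.08)^7 = 159,053.9880 / 1.713824 = 92,806.4743

C$92,806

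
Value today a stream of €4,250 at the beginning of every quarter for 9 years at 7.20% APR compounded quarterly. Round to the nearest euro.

€113,904

i = 0.072/4 = 0.018 per quarter; n = 9·4 = 36.
PV = 4250 × [1 − (1+0.018)^(−36)] / 0.018 × (1+i) = 4250 × 26.800877 = 113,903.7267
Payments are at the start of each period, so multiply by (1+i).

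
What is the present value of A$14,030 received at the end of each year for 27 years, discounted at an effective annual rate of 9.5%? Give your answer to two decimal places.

A$134,944.70

Annuity factor a(27|0.095) = 9.618296; PV = 14030 × 9.618296 = 134,944.6969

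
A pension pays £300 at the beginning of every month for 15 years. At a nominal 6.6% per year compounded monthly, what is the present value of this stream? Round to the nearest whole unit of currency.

£34,411

Periodic rate i = 0.066/12 = 0.0055; n = 15 × 12 = 180 periods.
Annuity factor a(180|0.0055) × (1+i) = 114.702690; PV = 300 × 114.702690 = 34,410.8070
(annuity-due: payments at period start, so ×(1+i).)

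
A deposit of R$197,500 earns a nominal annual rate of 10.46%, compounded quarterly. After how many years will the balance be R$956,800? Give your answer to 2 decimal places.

Periodic rate i = 0.1046/4 = 0.02615.
(1+i)^n = 956800/197500 = 4.84456, so n = ln 4.84456 / ln 1.02615 = 61.1242 quarters
= 61.1242/4 years

15.28 years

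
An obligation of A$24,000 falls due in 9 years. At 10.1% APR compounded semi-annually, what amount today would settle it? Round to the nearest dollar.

Periodic rate i = 0.101/2 = 0.0505; n = 9 × 2 = 18 periods.
PV = FV·(1+i)^(−n) = 24,000 × 0.411975 = 9,887.4026

A$9,887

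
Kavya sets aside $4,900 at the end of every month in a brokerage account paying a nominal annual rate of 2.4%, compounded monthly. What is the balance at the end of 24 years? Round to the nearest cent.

Periodic rate i = 0.024/12 = 0.002; n = 24 × 12 = 288 periods.
FV = PMT · [(1+i)^n − 1] / i = 4900 · 388.942777 = 1,905,819.6058

$1,905,819.61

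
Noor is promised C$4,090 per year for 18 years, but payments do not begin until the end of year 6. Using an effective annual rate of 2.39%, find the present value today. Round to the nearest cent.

C$52,664.39

Value one period before first payment (t=5): 4090 × [1 − (1+0.0239)^(−18)] / 0.0239 = 4090 × 14.490438 = 59,265.8904
PV₀ = 59,265.8904 / (1+0.0239)^5 = 59,265.8904 / 1.125350 = 52,664.3949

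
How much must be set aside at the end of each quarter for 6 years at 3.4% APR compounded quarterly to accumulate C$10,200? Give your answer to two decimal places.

C$384.92

i = 0.034/4 = 0.0085 per quarter; n = 6·4 = 24.
PMT = 10200 / ( [(1+0.0085)^24 − 1] / 0.0085 ) = 10200 / 26.498988 = 384.9204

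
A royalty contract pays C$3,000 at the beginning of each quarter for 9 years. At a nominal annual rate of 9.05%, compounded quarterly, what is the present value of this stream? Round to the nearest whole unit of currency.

C$74,999

Periodic rate i = 0.0905/4 = 0.022625; n = 9 × 4 = 36 periods.
PV = PMT · [1 − (1+i)^(−n)] / i × (1+i) = 3000 · 24.999553 = 74,998.6603
Payments are at the start of each period, so multiply by (1+i).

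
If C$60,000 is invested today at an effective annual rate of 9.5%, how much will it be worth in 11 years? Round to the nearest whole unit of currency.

C$162,820

FV = PV·(1+i)^n = 60,000 × 2.713659 = 162,819.5542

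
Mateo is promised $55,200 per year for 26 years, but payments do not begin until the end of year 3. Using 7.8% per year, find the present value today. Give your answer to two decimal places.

Value one period before first payment (t=2): 55200 × [1 − (1+0.078)^(−26)] / 0.078 = 55200 × 11.001576 = 607,286.9950
Discount back 2 years: 607,286.9950 × (1+0.078)^(−2) = 607,286.9950 × 0.860523 = 522,584.4216

$522,584.42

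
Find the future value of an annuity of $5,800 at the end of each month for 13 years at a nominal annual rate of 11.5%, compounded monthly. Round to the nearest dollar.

With 12 periods per year: i = 0.00958333, n = 156.
FV = PMT · [(1+i)^n − 1] / i = 5800 · 357.673800 = 2,074,508.0391

$2,074,508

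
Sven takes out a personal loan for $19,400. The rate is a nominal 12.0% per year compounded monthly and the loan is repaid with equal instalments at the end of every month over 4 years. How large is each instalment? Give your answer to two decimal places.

Periodic rate i = 0.12/12 = 0.01; n = 4 × 12 = 48 periods.
Annuity-PV factor = 37.973959; PMT = 19400 / 37.973959 = 510.8764

$510.88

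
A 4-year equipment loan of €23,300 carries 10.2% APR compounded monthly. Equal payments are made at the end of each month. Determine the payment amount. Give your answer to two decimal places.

€593.19

With 12 periods per year: i = 0.0085, n = 48.
Annuity-PV factor = 39.279241; PMT = 23300 / 39.279241 = 593.1886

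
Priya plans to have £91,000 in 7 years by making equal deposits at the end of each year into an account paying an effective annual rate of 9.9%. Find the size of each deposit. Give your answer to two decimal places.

£9,621.40

PMT = 91000 / ( [(1+0.099)^7 − 1] / 0.099 ) = 91000 / 9.458080 = 9,621.4028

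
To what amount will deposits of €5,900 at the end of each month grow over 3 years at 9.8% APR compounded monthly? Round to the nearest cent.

With 12 periods per year: i = 0.00816667, n = 36.
Accumulation factor s(36|0.00816667) = 41.655032; FV = 5900 × 41.655032 = 245,764.6913

€245,764.69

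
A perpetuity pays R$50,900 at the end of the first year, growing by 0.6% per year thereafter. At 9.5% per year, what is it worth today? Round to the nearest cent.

R$571,910.11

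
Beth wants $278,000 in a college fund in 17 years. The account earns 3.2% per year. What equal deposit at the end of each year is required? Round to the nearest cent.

$12,560.30

PMT = 278000 / ( [(1+0.032)^17 − 1] / 0.032 ) = 278000 / 22.133233 = 12,560.2977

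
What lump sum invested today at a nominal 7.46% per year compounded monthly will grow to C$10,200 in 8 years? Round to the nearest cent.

C$5,626.20

Periodic rate i = 0.0746/12 = 0.00621667; n = 8 × 12 = 96 periods.
PV = FV·(1+i)^(−n) = 10,200 × 0.551589 = 5,626.2049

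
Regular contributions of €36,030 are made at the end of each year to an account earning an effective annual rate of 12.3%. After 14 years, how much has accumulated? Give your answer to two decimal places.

€1,193,267.97

FV = 36030 × [(1+0.123)^14 − 1] / 0.123 = 36030 × 33.118734 = 1,193,267.9738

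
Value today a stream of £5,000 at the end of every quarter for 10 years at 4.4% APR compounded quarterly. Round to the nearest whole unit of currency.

Periodic rate i = 0.044/4 = 0.011; n = 10 × 4 = 40 periods.
PV = 5000 × [1 − (1+0.011)^(−40)] / 0.011 = 5000 × 32.219499 = 161,097.4940

£161,097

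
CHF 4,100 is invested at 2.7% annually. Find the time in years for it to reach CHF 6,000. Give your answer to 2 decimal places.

(1+i)^n = 6000/4100 = 1.46341, so n = ln 1.46341 / ln 1.027 = 14.2922 years

14.29 years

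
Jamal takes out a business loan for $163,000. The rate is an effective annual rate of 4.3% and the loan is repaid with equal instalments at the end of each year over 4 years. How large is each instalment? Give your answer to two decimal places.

Annuity-PV factor = 3.604377; PMT = 163000 / 3.604377 = 45,222.7935

$45,222.79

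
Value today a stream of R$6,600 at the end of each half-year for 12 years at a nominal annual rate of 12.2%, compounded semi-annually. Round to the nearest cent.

With 2 periods per year: i = 0.061, n = 24.
PV = PMT · [1 − (1+i)^(−n)] / i = 6600 · 12.435213 = 82,072.4078

R$82,072.41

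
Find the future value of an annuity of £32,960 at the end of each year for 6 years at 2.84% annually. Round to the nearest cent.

£212,344.10

FV = PMT · [(1+i)^n − 1] / i = 32960 · 6.442479 = 212,344.0985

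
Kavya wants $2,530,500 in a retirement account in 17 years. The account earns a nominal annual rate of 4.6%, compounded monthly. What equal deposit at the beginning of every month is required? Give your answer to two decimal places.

$8,171.33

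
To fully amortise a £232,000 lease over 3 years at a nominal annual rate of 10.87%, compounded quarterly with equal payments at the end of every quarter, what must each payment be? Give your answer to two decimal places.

£22,915.90

Periodic rate i = 0.1087/4 = 0.027175; n = 3 × 4 = 12 periods.
Annuity-PV factor = 10.123975; PMT = 232000 / 10.123975 = 22,915.9011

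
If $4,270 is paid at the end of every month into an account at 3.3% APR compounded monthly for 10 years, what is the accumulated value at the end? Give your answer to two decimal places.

i = 0.033/12 = 0.00275 per month; n = 10·12 = 120.
FV = 4270 × [(1+0.00275)^120 − 1] / 0.00275 = 4270 × 141.941191 = 606,088.8837

$606,088.88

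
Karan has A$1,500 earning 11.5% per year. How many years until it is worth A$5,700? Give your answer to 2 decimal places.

n = ln(5700/1500) / ln(1+0.115) = ln(3.80000) / 0.108854 = 12.2641 years

12.26 years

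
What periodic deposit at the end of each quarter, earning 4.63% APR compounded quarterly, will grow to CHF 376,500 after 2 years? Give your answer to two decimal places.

CHF 45,188.79

With 4 periods per year: i = 0.011575, n = 8.
FV-annuity factor = 8.331712; PMT = 376500 / 8.331712 = 45,188.7893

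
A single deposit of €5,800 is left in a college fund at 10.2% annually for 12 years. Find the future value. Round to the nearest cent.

€18,604.03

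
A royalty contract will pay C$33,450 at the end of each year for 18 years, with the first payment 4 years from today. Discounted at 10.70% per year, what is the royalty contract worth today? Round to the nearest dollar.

C$193,471

PV at t=3 (ordinary 18-year annuity): 33450 × a(18|0.107) = 33450 × 7.846251 = 262,457.0949
Discount back 3 years: 262,457.0949 × (1+0.107)^(−3) = 262,457.0949 × 0.737152 = 193,470.8122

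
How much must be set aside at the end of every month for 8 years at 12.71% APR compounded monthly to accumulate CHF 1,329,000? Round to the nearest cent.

CHF 8,045.49

i = 0.1271/12 = 0.0105917 per month; n = 8·12 = 96.
PMT = 1.329e+06 / ( [(1+0.0105917)^96 − 1] / 0.0105917 ) = 1.329e+06 / 165.185811 = 8,045.4852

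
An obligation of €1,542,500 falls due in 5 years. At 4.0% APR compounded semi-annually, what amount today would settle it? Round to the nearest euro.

€1,265,387

i = 0.04/2 = 0.02 per half-year; n = 5·2 = 10.
PV = 1,542,500 / (1 + 0.02)^10 = 1,542,500 / 1.218994 = 1,265,387.2526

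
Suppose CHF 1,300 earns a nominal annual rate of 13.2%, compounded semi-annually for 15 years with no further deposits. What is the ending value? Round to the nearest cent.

CHF 8,844.22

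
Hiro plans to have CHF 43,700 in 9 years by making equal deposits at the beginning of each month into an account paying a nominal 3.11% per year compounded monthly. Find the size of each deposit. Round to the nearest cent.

CHF 350.25

Periodic rate i = 0.0311/12 = 0.00259167; n = 9 × 12 = 108 periods.
FV-annuity factor × (1+i) = 124.766981; PMT = 43700 / 124.766981 = 350.2529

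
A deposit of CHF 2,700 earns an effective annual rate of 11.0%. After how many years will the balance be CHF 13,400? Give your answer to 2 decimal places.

(1+i)^n = 13400/2700 = 4.96296, so n = ln 4.96296 / ln 1.11 = 15.3507 years

15.35 years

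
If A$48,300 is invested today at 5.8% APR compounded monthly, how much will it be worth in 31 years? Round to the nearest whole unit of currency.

A$290,354

With 12 periods per year: i = 0.00483333, n = 372.
48,300 × (1+0.00483333)^372 = 48,300 × 6.011467 = 290,353.8479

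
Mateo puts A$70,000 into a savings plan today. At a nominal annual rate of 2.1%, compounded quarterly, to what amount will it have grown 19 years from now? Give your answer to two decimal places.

Periodic rate i = 0.021/4 = 0.00525; n = 19 × 4 = 76 periods.
FV = PV·(1+i)^n = 70,000 × 1.488779 = 104,214.5254

A$104,214.53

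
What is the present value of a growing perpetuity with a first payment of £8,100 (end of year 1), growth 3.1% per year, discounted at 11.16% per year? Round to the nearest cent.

PV = PMT / (i − g) = 8100 / (0.1116 − 0.031) = 8100 / 0.080600 = 100,496.2779

£100,496.28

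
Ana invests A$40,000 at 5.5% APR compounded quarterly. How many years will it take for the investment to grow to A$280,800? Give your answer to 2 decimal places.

35.68 years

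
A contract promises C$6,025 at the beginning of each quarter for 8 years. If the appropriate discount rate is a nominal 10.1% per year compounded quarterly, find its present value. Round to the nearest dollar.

Periodic rate i = 0.101/4 = 0.02525; n = 8 × 4 = 32 periods.
PV = 6025 × [1 − (1+0.02525)^(−32)] / 0.02525 × (1+i) = 6025 × 22.322306 = 134,491.8921
Payments are at the start of each period, so multiply by (1+i).

C$134,492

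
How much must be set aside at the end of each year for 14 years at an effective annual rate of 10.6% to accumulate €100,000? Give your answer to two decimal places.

€3,421.56

FV-annuity factor = 29.226399; PMT = 100000 / 29.226399 = 3,421.5641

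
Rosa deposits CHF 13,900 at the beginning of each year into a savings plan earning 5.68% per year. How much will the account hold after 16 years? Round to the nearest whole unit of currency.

FV = 13900 × [(1+0.0568)^16 − 1] / 0.0568 × (1+i) = 13900 × 26.427207 = 367,338.1747
(Beginning-of-period payments → annuity-due factor ×(1+i).)

CHF 367,338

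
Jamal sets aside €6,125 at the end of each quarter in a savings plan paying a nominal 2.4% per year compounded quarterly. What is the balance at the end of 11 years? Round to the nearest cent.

Periodic rate i = 0.024/4 = 0.006; n = 11 × 4 = 44 periods.
Accumulation factor s(44|0.006) = 50.183570; FV = 6125 × 50.183570 = 307,374.3688

€307,374.37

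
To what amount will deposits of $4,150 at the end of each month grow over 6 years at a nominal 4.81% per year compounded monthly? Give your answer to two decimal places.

i = 0.0481/12 = 0.00400833 per month; n = 6·12 = 72.
FV = 4150 × [(1+0.00400833)^72 − 1] / 0.00400833 = 4150 × 83.273555 = 345,585.2525

$345,585.25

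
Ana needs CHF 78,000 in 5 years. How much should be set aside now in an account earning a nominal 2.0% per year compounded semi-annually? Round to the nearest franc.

CHF 70,612

Periodic rate i = 0.02/2 = 0.01; n = 5 × 2 = 10 periods.
PV = FV·(1+i)^(−n) = 78,000 × 0.905287 = 70,612.3825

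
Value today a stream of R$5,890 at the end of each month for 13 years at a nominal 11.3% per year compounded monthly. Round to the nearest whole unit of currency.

Periodic rate i = 0.113/12 = 0.00941667; n = 13 × 12 = 156 periods.
PV = 5890 × [1 − (1+0.00941667)^(−156)] / 0.00941667 = 5890 × 81.584821 = 480,534.5981

R$480,535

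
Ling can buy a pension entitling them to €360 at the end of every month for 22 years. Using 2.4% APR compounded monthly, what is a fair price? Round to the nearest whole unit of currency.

€73,783

Periodic rate i = 0.024/12 = 0.002; n = 22 × 12 = 264 periods.
PV = PMT · [1 − (1+i)^(−n)] / i = 360 · 204.952785 = 73,783.0025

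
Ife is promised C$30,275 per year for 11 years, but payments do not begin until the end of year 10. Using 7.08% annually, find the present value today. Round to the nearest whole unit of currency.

Value one period before first payment (t=9): 30275 × [1 − (1+0.0708)^(−11)] / 0.0708 = 30275 × 7.468885 = 226,120.4846
PV₀ = 226,120.4846 / (1+0.0708)^9 = 226,120.4846 / 1.850867 = 122,170.0200

C$122,170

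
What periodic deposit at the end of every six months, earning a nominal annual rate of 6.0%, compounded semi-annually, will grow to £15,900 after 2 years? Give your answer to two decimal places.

i = 0.06/2 = 0.03 per half-year; n = 2·2 = 4.
PMT = 15900 / ( [(1+0.03)^4 − 1] / 0.03 ) = 15900 / 4.183627 = 3,800.5300

£3,800.53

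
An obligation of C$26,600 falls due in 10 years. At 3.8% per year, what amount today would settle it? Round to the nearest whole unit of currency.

PV = FV·(1+i)^(−n) = 26,600 × 0.688694 = 18,319.2674

C$18,319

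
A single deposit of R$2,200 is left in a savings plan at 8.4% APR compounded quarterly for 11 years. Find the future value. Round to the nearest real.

Periodic rate i = 0.084/4 = 0.021; n = 11 × 4 = 44 periods.
FV = 2,200 × (1 + 0.021)^44 = 5,489.7850

R$5,490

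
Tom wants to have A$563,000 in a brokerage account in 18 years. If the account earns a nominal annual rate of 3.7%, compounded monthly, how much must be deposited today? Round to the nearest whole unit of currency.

A$289,543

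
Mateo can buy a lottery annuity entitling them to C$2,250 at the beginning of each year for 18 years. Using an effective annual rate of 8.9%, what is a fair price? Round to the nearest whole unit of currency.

C$21,597

Annuity factor a(18|0.089) × (1+i) = 9.598798; PV = 2250 × 9.598798 = 21,597.2949
(annuity-due: payments at period start, so ×(1+i).)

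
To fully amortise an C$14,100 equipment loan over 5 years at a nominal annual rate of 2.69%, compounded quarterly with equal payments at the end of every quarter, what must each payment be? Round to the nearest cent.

i = 0.0269/4 = 0.006725 per quarter; n = 5·4 = 20.
Annuity-PV factor = 18.654789; PMT = 14100 / 18.654789 = 755.8381

C$755.84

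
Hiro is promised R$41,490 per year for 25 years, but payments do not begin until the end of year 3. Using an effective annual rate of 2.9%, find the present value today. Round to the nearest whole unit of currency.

Value one period before first payment (t=2): 41490 × [1 − (1+0.029)^(−25)] / 0.029 = 41490 × 17.608775 = 730,588.0589
PV₀ = 730,588.0589 / (1+0.029)^2 = 730,588.0589 / 1.058841 = 689,988.4486

R$689,988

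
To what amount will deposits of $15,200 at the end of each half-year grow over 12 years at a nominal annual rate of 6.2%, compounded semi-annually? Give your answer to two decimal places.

With 2 periods per year: i = 0.031, n = 24.
FV = PMT · [(1+i)^n − 1] / i = 15200 · 34.861058 = 529,888.0884

$529,888.09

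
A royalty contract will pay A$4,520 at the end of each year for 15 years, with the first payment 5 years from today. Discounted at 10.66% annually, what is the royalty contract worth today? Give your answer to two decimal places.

A$22,087.92

PV at t=4 (ordinary 15-year annuity): 4520 × a(15|0.1066) = 4520 × 7.327892 = 33,122.0722
Discount back 4 years: 33,122.0722 × (1+0.1066)^(−4) = 33,122.0722 × 0.666864 = 22,087.9208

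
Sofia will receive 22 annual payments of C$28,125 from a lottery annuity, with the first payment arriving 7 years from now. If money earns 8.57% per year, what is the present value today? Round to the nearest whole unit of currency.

PV at t=6 (ordinary 22-year annuity): 28125 × a(22|0.0857) = 28125 × 9.756986 = 274,415.2380
Discount back 6 years: 274,415.2380 × (1+0.0857)^(−6) = 274,415.2380 × 0.610578 = 167,551.8381

C$167,552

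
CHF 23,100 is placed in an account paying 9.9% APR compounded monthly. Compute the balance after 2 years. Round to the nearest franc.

CHF 28,135

With 12 periods per year: i = 0.00825, n = 24.
FV = 23,100 × (1 + 0.00825)^24 = 28,135.1682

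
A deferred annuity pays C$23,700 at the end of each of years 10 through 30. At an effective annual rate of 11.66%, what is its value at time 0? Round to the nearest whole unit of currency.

Value one period before first payment (t=9): 23700 × [1 − (1+0.1166)^(−21)] / 0.1166 = 23700 × 7.730172 = 183,205.0656
PV₀ = 183,205.0656 / (1+0.1166)^9 = 183,205.0656 / 2.698228 = 67,898.2946

C$67,898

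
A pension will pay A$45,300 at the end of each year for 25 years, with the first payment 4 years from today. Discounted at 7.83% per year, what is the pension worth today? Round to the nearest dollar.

PV at t=3 (ordinary 25-year annuity): 45300 × a(25|0.0783) = 45300 × 10.831632 = 490,672.9114
Discount back 3 years: 490,672.9114 × (1+0.0783)^(−3) = 490,672.9114 × 0.797593 = 391,357.1448

A$391,357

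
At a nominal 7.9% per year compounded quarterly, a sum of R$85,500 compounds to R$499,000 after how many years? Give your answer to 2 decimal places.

Periodic rate i = 0.079/4 = 0.01975.
n = ln(499000/85500) / ln(1+0.01975) = ln(5.83626) / 0.019557 = 90.2002 quarters
= 90.2002/4 years

22.55 years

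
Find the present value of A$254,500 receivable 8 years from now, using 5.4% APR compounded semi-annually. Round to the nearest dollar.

i = 0.054/2 = 0.027 per half-year; n = 8·2 = 16.
PV = FV·(1+i)^(−n) = 254,500 × 0.652939 = 166,173.0875

A$166,173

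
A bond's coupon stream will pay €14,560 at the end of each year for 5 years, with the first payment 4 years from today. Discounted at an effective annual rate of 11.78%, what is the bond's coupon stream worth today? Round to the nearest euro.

€37,785

PV at t=3 (ordinary 5-year annuity): 14560 × a(5|0.1178) = 14560 × 3.624509 = 52,772.8572
PV₀ = 52,772.8572 / (1+0.1178)^3 = 52,772.8572 / 1.396665 = 37,784.9013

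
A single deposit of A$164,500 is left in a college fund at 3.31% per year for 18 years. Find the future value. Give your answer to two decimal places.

FV = 164,500 × (1 + 0.0331)^18 = 295,616.3226

A$295,616.32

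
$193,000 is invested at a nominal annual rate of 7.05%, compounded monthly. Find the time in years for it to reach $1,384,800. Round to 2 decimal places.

Periodic rate i = 0.0705/12 = 0.005875.
n = ln(1.3848e+06/193000) / ln(1+0.005875) = ln(7.17513) / 0.005858 = 336.4092 months
= 336.4092/12 years

28.03 years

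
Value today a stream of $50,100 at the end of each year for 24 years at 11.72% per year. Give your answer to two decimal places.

$397,567.75

PV = 50100 × [1 − (1+0.1172)^(−24)] / 0.1172 = 50100 × 7.935484 = 397,567.7460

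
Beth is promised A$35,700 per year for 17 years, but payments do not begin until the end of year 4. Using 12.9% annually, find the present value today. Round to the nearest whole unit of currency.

A$167,862

PV at t=3 (ordinary 17-year annuity): 35700 × a(17|0.129) = 35700 × 6.766536 = 241,565.3478
PV₀ = 241,565.3478 / (1+0.129)^3 = 241,565.3478 / 1.439070 = 167,862.1610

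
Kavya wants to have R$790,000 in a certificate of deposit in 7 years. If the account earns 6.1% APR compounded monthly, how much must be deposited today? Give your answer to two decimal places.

With 12 periods per year: i = 0.00508333, n = 84.
PV = 790,000 / (1 + 0.00508333)^84 = 790,000 / 1.530996 = 516,004.0288

R$516,004.03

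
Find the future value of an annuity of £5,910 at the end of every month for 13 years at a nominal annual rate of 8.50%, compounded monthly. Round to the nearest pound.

£1,674,953

With 12 periods per year: i = 0.00708333, n = 156.
FV = 5910 × [(1+0.00708333)^156 − 1] / 0.00708333 = 5910 × 283.409927 = 1,674,952.6703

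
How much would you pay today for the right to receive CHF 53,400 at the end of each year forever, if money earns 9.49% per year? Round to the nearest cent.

PV = PMT / i = 53400 / 0.0949 = 562,697.5764

CHF 562,697.58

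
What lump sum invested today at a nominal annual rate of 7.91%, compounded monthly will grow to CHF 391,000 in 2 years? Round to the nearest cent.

i = 0.0791/12 = 0.00659167 per month; n = 2·12 = 24.
PV = 391,000 / (1 + 0.00659167)^24 = 391,000 / 1.170793 = 333,961.8219

CHF 333,961.82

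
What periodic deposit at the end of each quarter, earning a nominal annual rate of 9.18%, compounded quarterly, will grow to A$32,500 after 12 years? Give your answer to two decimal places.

A$378.28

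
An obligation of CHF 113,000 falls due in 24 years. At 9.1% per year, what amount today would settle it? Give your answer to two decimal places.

CHF 13,972.83

PV = 113,000 / (1 + 0.091)^24 = 113,000 / 8.087122 = 13,972.8317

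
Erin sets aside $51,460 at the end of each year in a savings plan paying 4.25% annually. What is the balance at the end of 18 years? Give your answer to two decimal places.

$1,350,414.83

FV = PMT · [(1+i)^n − 1] / i = 51460 · 26.242029 = 1,350,414.8292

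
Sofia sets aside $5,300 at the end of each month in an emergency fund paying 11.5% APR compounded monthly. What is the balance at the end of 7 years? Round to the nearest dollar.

i = 0.115/12 = 0.00958333 per month; n = 7·12 = 84.
FV = PMT · [(1+i)^n − 1] / i = 5300 · 128.153744 = 679,214.8416

$679,215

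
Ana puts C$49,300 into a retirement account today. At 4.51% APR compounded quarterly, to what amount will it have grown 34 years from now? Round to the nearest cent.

C$226,499.78

i = 0.0451/4 = 0.011275 per quarter; n = 34·4 = 136.
FV = 49,300 × (1 + 0.011275)^136 = 226,499.7797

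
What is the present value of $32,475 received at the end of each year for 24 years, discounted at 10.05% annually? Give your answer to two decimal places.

PV = PMT · [1 − (1+i)^(−n)] / i = 32475 · 8.951002 = 290,683.7850

$290,683.79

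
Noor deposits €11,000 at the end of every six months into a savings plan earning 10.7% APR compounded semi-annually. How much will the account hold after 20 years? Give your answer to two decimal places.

i = 0.107/2 = 0.0535 per half-year; n = 20·2 = 40.
Accumulation factor s(40|0.0535) = 131.632235; FV = 11000 × 131.632235 = 1,447,954.5902

€1,447,954.59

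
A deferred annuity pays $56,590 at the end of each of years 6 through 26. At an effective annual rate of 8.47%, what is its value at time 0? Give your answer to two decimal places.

$364,259.41

PV at t=5 (ordinary 21-year annuity): 56590 × a(21|0.0847) = 56590 × 9.665388 = 546,964.2996
PV₀ = 546,964.2996 / (1+0.0847)^5 = 546,964.2996 / 1.501579 = 364,259.4102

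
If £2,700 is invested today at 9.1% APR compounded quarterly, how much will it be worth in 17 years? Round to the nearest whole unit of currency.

£12,465

With 4 periods per year: i = 0.02275, n = 68.
2,700 × (1+0.02275)^68 = 2,700 × 4.616631 = 12,464.9046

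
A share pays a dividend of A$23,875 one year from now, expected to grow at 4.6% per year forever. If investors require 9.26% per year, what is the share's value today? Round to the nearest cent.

A$512,339.06

PV = PMT / (i − g) = 23875 / (0.0926 − 0.046) = 23875 / 0.046600 = 512,339.0558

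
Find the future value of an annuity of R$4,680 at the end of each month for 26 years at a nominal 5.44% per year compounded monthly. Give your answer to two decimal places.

R$3,201,211.47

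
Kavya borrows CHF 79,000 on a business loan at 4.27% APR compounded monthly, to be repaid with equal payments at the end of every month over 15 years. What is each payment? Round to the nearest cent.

CHF 595.10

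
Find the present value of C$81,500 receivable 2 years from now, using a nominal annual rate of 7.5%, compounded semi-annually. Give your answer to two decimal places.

With 2 periods per year: i = 0.0375, n = 4.
PV = 81,500 / (1 + 0.0375)^4 = 81,500 / 1.158650 = 70,340.4573

C$70,340.46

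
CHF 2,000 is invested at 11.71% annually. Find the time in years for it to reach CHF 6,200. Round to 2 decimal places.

10.22 years

(1+i)^n = 6200/2000 = 3.10000, so n = ln 3.10000 / ln 1.1171 = 10.2171 years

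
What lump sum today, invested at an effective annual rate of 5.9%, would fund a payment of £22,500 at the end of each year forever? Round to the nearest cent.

PV = PMT / i = 22500 / 0.059 = 381,355.9322

£381,355.93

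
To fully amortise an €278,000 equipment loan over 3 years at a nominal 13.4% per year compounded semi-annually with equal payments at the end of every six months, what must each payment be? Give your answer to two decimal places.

Periodic rate i = 0.134/2 = 0.067; n = 3 × 2 = 6 periods.
PMT = 278000 / ( [1 − (1+0.067)^(−6)] / 0.067 ) = 278000 / 4.811007 = 57,784.1631

€57,784.16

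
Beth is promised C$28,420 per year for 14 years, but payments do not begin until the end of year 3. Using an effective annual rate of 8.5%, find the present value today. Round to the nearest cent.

C$193,375.90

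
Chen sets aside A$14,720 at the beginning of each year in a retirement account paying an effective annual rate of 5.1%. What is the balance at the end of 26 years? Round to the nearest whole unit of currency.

A$802,285

FV = PMT · [(1+i)^n − 1] / i × (1+i) = 14720 · 54.503090 = 802,285.4828
Payments are at the start of each period, so multiply by (1+i).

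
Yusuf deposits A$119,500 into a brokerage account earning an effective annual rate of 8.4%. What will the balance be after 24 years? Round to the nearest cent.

A$828,076.92

FV = PV·(1+i)^n = 119,500 × 6.929514 = 828,076.9160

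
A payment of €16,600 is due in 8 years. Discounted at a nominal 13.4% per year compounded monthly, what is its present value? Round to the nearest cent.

€5,716.43

With 12 periods per year: i = 0.0111667, n = 96.
PV = FV·(1+i)^(−n) = 16,600 × 0.344363 = 5,716.4263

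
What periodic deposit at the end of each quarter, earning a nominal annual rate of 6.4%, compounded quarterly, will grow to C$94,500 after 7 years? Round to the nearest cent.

C$2,701.75

Periodic rate i = 0.064/4 = 0.016; n = 7 × 4 = 28 periods.
PMT = 94500 / ( [(1+0.016)^28 − 1] / 0.016 ) = 94500 / 34.977378 = 2,701.7462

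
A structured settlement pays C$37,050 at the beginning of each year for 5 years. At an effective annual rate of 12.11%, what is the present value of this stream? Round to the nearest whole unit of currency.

Annuity factor a(5|0.1211) × (1+i) = 4.030326; PV = 37050 × 4.030326 = 149,323.5792
(Beginning-of-period payments → annuity-due factor ×(1+i).)

C$149,324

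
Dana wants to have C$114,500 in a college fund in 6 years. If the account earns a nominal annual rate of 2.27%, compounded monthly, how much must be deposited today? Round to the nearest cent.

Periodic rate i = 0.0227/12 = 0.00189167; n = 6 × 12 = 72 periods.
PV = 114,500 / (1 + 0.00189167)^72 = 114,500 / 1.145764 = 99,933.3519

C$99,933.35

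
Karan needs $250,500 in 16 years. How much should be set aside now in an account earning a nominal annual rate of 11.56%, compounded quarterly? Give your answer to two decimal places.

Periodic rate i = 0.1156/4 = 0.0289; n = 16 × 4 = 64 periods.
PV = 250,500 / (1 + 0.0289)^64 = 250,500 / 6.192738 = 40,450.6056

$40,450.61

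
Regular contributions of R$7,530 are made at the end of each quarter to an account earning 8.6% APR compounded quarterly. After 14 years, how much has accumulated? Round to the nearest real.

R$802,438

Periodic rate i = 0.086/4 = 0.0215; n = 14 × 4 = 56 periods.
FV = PMT · [(1+i)^n − 1] / i = 7530 · 106.565503 = 802,438.2391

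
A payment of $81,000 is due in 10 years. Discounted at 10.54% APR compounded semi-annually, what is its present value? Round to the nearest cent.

$28,999.64

With 2 periods per year: i = 0.0527, n = 20.
PV = FV·(1+i)^(−n) = 81,000 × 0.358020 = 28,999.6369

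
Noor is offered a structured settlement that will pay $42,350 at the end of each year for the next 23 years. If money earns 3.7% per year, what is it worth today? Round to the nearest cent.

PV = PMT · [1 − (1+i)^(−n)] / i = 42350 · 15.308126 = 648,299.1446

$648,299.14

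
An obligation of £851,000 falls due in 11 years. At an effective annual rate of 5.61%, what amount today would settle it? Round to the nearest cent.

£466,846.48

PV = FV·(1+i)^(−n) = 851,000 × 0.548586 = 466,846.4828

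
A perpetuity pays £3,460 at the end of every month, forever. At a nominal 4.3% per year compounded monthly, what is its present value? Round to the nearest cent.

Periodic rate i = 0.043/12 = 0.00358333.
PV = PMT / i = 3460 / 0.00358333 = 965,581.3953

£965,581.40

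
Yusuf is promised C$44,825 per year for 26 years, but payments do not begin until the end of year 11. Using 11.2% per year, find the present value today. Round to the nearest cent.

C$129,677.19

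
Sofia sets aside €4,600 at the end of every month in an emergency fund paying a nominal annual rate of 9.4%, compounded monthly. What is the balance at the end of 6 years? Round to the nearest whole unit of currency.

i = 0.094/12 = 0.00783333 per month; n = 6·12 = 72.
Accumulation factor s(72|0.00783333) = 96.233729; FV = 4600 × 96.233729 = 442,675.1539

€442,675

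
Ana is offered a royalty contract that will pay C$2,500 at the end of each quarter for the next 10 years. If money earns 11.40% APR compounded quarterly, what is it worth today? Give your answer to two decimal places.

i = 0.114/4 = 0.0285 per quarter; n = 10·4 = 40.
PV = PMT · [1 − (1+i)^(−n)] / i = 2500 · 23.685660 = 59,214.1498

C$59,214.15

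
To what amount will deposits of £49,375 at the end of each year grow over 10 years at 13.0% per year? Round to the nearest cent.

£909,475.11

FV = PMT · [(1+i)^n − 1] / i = 49375 · 18.419749 = 909,475.1144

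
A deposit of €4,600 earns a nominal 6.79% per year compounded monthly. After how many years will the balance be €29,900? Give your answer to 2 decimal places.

Periodic rate i = 0.0679/12 = 0.00565833.
(1+i)^n = 29900/4600 = 6.50000, so n = ln 6.50000 / ln 1.00566 = 331.7395 months
= 331.7395/12 years

27.64 years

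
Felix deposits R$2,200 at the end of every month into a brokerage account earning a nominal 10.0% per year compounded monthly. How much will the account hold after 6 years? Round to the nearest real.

Periodic rate i = 0.1/12 = 0.00833333; n = 6 × 12 = 72 periods.
Accumulation factor s(72|0.00833333) = 98.111314; FV = 2200 × 98.111314 = 215,844.8900

R$215,845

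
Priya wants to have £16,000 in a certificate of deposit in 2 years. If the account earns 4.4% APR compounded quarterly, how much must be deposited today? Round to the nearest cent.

i = 0.044/4 = 0.011 per quarter; n = 2·4 = 8.
PV = FV·(1+i)^(−n) = 16,000 × 0.916201 = 14,659.2158

£14,659.22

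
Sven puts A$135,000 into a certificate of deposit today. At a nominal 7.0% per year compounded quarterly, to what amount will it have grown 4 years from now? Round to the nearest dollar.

A$178,190

Periodic rate i = 0.07/4 = 0.0175; n = 4 × 4 = 16 periods.
FV = PV·(1+i)^n = 135,000 × 1.319929 = 178,190.4624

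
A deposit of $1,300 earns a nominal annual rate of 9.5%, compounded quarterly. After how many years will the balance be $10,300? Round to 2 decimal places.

22.04 years

Periodic rate i = 0.095/4 = 0.02375.
(1+i)^n = 10300/1300 = 7.92308, so n = ln 7.92308 / ln 1.02375 = 88.1795 quarters
= 88.1795/4 years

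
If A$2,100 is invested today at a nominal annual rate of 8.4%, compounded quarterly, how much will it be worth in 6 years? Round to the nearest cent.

A$3,458.10

i = 0.084/4 = 0.021 per quarter; n = 6·4 = 24.
2,100 × (1+0.021)^24 = 2,100 × 1.646713 = 3,458.0965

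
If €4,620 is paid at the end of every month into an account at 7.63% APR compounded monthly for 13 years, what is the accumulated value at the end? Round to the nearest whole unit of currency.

€1,226,437

Periodic rate i = 0.0763/12 = 0.00635833; n = 13 × 12 = 156 periods.
FV = PMT · [(1+i)^n − 1] / i = 4620 · 265.462507 = 1,226,436.7839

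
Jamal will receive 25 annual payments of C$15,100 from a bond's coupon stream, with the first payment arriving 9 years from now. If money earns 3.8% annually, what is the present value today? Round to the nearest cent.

Value one period before first payment (t=8): 15100 × [1 − (1+0.038)^(−25)] / 0.038 = 15100 × 15.957631 = 240,960.2229
Discount back 8 years: 240,960.2229 × (1+0.038)^(−8) = 240,960.2229 × 0.742030 = 178,799.5940

C$178,799.59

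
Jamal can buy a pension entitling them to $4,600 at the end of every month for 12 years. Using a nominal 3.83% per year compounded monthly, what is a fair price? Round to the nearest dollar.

With 12 periods per year: i = 0.00319167, n = 144.
Annuity factor a(144|0.00319167) = 115.300702; PV = 4600 × 115.300702 = 530,383.2296

$530,383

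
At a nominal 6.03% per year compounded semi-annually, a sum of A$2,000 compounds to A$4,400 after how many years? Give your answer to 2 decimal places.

13.27 years

Periodic rate i = 0.0603/2 = 0.03015.
n = ln(4400/2000) / ln(1+0.03015) = ln(2.20000) / 0.029704 = 26.5434 half-years
= 26.5434/2 years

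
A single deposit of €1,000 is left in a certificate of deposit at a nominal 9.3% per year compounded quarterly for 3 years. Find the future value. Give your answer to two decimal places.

€1,317.59

i = 0.093/4 = 0.02325 per quarter; n = 3·4 = 12.
FV = 1,000 × (1 + 0.02325)^12 = 1,317.5923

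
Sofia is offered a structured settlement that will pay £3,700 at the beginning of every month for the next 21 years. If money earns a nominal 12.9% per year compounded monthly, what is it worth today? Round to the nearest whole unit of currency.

£324,378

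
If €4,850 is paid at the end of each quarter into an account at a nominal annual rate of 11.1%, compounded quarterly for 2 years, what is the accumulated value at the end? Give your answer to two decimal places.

i = 0.111/4 = 0.02775 per quarter; n = 2·4 = 8.
FV = 4850 × [(1+0.02775)^8 − 1] / 0.02775 = 4850 × 8.821653 = 42,785.0171

€42,785.02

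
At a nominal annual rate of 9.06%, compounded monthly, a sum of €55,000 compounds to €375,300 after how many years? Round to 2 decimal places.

21.28 years

Periodic rate i = 0.0906/12 = 0.00755.
n = ln(375300/55000) / ln(1+0.00755) = ln(6.82364) / 0.007522 = 255.3156 months
= 255.3156/12 years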